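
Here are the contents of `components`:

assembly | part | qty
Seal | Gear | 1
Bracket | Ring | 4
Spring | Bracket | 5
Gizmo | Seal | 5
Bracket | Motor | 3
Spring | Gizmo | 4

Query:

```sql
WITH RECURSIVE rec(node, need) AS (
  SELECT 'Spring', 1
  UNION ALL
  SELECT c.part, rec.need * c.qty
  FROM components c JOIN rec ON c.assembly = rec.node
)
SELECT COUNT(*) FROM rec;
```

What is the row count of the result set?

7

Base: (Spring, need=1).
Iteration 1: components of {Spring} -> Bracket = 1*5 = 5, Gizmo = 1*4 = 4.
Iteration 2: components of {Bracket,Gizmo} -> Motor = 5*3 = 15, Ring = 5*4 = 20, Seal = 4*5 = 20.
Iteration 3: components of {Motor,Ring,Seal} -> Gear = 20*1 = 20.
Iteration 4: no further components; recursion stops.
Total rows emitted: 7.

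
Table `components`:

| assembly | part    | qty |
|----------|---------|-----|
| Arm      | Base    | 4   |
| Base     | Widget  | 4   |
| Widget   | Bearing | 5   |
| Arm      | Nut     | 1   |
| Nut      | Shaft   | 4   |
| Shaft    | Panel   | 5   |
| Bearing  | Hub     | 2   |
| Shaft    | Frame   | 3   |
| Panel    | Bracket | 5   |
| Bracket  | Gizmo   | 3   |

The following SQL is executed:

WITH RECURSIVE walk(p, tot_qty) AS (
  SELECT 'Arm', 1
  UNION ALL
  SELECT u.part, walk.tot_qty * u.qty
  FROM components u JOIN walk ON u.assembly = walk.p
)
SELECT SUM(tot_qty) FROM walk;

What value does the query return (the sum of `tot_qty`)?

698

Base: (Arm, tot_qty=1).
Iteration 1: components of {Arm} -> Base = 1*4 = 4, Nut = 1*1 = 1.
Iteration 2: components of {Base,Nut} -> Shaft = 1*4 = 4, Widget = 4*4 = 16.
Iteration 3: components of {Shaft,Widget} -> Bearing = 16*5 = 80, Frame = 4*3 = 12, Panel = 4*5 = 20.
Iteration 4: components of {Bearing,Frame,Panel} -> Bracket = 20*5 = 100, Hub = 80*2 = 160.
Iteration 5: components of {Bracket,Hub} -> Gizmo = 100*3 = 300.
Iteration 6: no further components; recursion stops.
SUM(tot_qty) = 1 + 4 + 1 + 16 + 4 + 80 + 20 + 12 + 160 + 100 + 300 = 698.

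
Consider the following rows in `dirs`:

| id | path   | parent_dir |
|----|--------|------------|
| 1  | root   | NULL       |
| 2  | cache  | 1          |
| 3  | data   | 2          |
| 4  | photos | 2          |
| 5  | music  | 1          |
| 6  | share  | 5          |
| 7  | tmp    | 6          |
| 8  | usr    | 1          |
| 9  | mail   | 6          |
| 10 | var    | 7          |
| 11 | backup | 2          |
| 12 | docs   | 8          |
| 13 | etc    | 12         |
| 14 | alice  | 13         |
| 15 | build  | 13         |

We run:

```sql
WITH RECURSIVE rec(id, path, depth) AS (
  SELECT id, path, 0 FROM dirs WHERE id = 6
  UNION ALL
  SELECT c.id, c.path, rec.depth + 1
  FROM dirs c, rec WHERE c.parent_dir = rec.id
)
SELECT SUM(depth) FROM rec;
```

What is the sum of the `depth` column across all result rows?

4

Base: id=6 (share) at depth 0.
Iteration 1: rows with parent_dir in {6} -> tmp (id 7, depth 1), mail (id 9, depth 1).
Iteration 2: rows with parent_dir in {7,9} -> var (id 10, depth 2).
Iteration 3: no rows with parent_dir in {10}; recursion stops.
SUM(depth) = 0 + 1 + 1 + 2 = 4.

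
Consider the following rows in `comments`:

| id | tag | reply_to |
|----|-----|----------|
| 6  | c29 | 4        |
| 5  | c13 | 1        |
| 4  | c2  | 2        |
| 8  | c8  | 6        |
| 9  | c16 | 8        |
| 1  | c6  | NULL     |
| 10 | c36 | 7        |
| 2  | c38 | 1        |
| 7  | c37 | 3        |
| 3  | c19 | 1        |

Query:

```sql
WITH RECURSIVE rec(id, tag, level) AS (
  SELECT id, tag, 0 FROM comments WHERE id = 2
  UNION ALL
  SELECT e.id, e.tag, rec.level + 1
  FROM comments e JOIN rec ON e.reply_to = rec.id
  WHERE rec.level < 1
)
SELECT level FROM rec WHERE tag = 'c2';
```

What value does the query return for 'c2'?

1

Base: id=2 (c38) at level 0.
Iteration 1: rows with reply_to in {2} -> c2 (id 4, level 1).
Iteration 2: level < 1 fails for all current rows; recursion stops.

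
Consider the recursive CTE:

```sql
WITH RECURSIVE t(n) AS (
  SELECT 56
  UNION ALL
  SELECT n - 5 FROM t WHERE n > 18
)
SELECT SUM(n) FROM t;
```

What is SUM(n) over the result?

Base: n=56.
Iteration 1: 56 > 18 holds -> n = 56 - 5 = 51.
Iteration 2: 51 > 18 holds -> n = 51 - 5 = 46.
Iteration 3: 46 > 18 holds -> n = 46 - 5 = 41.
Iteration 4: 41 > 18 holds -> n = 41 - 5 = 36.
Iteration 5: 36 > 18 holds -> n = 36 - 5 = 31.
Iteration 6: 31 > 18 holds -> n = 31 - 5 = 26.
Iteration 7: 26 > 18 holds -> n = 26 - 5 = 21.
Iteration 8: 21 > 18 holds -> n = 21 - 5 = 16.
Iteration 9: 16 > 18 fails; recursion stops.
SUM(n) = 56 + 51 + 46 + 41 + 36 + 31 + 26 + 21 + 16 = 324.

324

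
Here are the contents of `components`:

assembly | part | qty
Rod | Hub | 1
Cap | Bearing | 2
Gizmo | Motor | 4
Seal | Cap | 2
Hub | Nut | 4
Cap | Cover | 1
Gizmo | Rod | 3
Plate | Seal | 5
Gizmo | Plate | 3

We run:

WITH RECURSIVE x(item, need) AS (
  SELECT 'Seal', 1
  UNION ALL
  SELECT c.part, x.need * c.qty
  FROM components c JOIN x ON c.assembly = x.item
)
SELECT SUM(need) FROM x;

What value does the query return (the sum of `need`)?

9

Base: (Seal, need=1).
Iteration 1: components of {Seal} -> Cap = 1*2 = 2.
Iteration 2: components of {Cap} -> Bearing = 2*2 = 4, Cover = 2*1 = 2.
Iteration 3: no further components; recursion stops.
SUM(need) = 1 + 2 + 4 + 2 = 9.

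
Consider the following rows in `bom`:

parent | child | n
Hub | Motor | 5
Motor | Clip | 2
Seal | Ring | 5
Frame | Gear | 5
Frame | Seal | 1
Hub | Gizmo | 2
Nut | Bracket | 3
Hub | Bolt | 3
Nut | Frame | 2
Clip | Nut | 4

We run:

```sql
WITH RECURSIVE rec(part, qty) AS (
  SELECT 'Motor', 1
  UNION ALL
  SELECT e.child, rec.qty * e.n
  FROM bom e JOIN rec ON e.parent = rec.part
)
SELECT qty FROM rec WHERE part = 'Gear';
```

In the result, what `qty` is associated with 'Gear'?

Base: (Motor, qty=1).
Iteration 1: components of {Motor} -> Clip = 1*2 = 2.
Iteration 2: components of {Clip} -> Nut = 2*4 = 8.
Iteration 3: components of {Nut} -> Bracket = 8*3 = 24, Frame = 8*2 = 16.
Iteration 4: components of {Bracket,Frame} -> Gear = 16*5 = 80, Seal = 16*1 = 16.
Iteration 5: components of {Gear,Seal} -> Ring = 16*5 = 80.
Iteration 6: no further components; recursion stops.

80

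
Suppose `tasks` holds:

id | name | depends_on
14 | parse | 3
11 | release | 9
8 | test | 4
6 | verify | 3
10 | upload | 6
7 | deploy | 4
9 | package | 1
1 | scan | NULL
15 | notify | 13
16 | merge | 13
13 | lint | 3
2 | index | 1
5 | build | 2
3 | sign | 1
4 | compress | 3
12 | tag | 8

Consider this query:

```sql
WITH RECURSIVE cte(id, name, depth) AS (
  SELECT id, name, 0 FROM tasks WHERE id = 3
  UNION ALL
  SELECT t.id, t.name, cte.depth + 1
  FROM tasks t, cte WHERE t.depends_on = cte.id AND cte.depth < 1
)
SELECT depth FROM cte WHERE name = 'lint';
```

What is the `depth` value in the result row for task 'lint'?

Base: id=3 (sign) at depth 0.
Iteration 1: rows with depends_on in {3} -> compress (id 4, depth 1), verify (id 6, depth 1), lint (id 13, depth 1), parse (id 14, depth 1).
Iteration 2: depth < 1 fails for all current rows; recursion stops.

1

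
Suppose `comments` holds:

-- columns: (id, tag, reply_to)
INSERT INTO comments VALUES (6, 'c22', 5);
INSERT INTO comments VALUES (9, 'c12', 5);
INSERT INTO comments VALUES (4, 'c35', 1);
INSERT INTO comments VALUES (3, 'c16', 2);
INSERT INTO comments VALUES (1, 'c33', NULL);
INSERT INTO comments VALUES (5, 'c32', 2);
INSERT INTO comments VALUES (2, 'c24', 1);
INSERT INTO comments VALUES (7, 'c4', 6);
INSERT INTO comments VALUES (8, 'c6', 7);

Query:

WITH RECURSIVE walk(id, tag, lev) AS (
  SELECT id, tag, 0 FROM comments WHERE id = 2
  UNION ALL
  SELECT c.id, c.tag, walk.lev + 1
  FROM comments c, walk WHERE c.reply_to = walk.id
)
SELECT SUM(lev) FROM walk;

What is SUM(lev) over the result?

13

Base: id=2 (c24) at lev 0.
Iteration 1: rows with reply_to in {2} -> c16 (id 3, lev 1), c32 (id 5, lev 1).
Iteration 2: rows with reply_to in {3,5} -> c22 (id 6, lev 2), c12 (id 9, lev 2).
Iteration 3: rows with reply_to in {6,9} -> c4 (id 7, lev 3).
Iteration 4: rows with reply_to in {7} -> c6 (id 8, lev 4).
Iteration 5: no rows with reply_to in {8}; recursion stops.
SUM(lev) = 0 + 1 + 1 + 2 + 2 + 3 + 4 = 13.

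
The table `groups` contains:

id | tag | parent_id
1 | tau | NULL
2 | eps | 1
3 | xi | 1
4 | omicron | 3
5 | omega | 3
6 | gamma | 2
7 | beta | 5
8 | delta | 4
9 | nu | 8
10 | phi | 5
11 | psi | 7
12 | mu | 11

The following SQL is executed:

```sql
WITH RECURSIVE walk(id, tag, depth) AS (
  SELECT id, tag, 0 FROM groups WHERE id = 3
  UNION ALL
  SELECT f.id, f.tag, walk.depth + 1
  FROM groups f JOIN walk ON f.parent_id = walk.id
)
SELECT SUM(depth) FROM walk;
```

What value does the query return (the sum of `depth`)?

18

Base: id=3 (xi) at depth 0.
Iteration 1: rows with parent_id in {3} -> omicron (id 4, depth 1), omega (id 5, depth 1).
Iteration 2: rows with parent_id in {4,5} -> beta (id 7, depth 2), delta (id 8, depth 2), phi (id 10, depth 2).
Iteration 3: rows with parent_id in {7,8,10} -> nu (id 9, depth 3), psi (id 11, depth 3).
Iteration 4: rows with parent_id in {9,11} -> mu (id 12, depth 4).
Iteration 5: no rows with parent_id in {12}; recursion stops.
SUM(depth) = 0 + 1 + 1 + 2 + 2 + 2 + 3 + 3 + 4 = 18.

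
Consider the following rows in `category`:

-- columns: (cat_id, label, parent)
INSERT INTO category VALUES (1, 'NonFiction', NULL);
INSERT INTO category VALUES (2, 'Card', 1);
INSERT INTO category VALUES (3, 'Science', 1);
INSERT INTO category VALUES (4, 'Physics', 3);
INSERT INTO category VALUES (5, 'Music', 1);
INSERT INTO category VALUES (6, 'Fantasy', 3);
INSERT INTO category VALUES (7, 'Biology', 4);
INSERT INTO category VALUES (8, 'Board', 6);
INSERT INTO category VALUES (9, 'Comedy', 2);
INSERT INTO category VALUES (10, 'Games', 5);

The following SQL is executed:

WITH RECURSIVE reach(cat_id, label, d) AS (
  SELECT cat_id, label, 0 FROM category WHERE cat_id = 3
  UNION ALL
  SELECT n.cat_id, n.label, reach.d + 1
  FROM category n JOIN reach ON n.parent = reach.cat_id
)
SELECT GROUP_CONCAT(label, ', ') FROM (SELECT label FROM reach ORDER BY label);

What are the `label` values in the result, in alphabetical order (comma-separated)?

Base: cat_id=3 (Science) at d 0.
Iteration 1: rows with parent in {3} -> Physics (id 4, d 1), Fantasy (id 6, d 1).
Iteration 2: rows with parent in {4,6} -> Biology (id 7, d 2), Board (id 8, d 2).
Iteration 3: no rows with parent in {7,8}; recursion stops.

Biology, Board, Fantasy, Physics, Science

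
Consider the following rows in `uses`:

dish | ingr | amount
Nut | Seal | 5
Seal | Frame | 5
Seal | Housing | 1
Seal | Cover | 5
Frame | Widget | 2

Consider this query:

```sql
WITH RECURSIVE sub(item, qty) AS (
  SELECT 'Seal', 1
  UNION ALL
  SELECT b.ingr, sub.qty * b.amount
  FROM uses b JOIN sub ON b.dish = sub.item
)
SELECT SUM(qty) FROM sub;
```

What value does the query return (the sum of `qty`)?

22

Base: (Seal, qty=1).
Iteration 1: components of {Seal} -> Cover = 1*5 = 5, Frame = 1*5 = 5, Housing = 1*1 = 1.
Iteration 2: components of {Cover,Frame,Housing} -> Widget = 5*2 = 10.
Iteration 3: no further components; recursion stops.
SUM(qty) = 1 + 5 + 1 + 5 + 10 = 22.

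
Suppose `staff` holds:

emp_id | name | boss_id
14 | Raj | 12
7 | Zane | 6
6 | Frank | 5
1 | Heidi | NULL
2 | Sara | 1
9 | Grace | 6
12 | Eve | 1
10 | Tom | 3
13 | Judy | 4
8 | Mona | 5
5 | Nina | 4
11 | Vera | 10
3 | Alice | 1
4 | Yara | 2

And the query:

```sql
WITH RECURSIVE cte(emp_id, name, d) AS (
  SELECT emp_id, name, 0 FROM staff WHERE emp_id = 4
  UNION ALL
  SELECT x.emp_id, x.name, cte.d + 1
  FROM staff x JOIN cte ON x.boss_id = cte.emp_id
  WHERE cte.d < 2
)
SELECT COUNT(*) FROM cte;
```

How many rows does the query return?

Base: emp_id=4 (Yara) at d 0.
Iteration 1: rows with boss_id in {4} -> Nina (id 5, d 1), Judy (id 13, d 1).
Iteration 2: rows with boss_id in {5,13} -> Frank (id 6, d 2), Mona (id 8, d 2).
Iteration 3: d < 2 fails for all current rows; recursion stops.
Total rows emitted: 5.

5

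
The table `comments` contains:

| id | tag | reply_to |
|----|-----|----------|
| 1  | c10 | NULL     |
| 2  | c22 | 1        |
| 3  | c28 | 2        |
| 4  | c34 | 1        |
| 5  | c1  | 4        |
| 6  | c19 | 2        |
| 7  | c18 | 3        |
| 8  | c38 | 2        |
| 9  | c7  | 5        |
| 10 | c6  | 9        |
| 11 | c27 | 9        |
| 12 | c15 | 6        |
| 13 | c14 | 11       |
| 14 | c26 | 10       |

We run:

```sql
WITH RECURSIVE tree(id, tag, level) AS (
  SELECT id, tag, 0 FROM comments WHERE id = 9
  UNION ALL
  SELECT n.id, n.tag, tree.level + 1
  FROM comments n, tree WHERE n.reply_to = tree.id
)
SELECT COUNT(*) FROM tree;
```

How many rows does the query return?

Base: id=9 (c7) at level 0.
Iteration 1: rows with reply_to in {9} -> c6 (id 10, level 1), c27 (id 11, level 1).
Iteration 2: rows with reply_to in {10,11} -> c14 (id 13, level 2), c26 (id 14, level 2).
Iteration 3: no rows with reply_to in {13,14}; recursion stops.
Total rows emitted: 5.

5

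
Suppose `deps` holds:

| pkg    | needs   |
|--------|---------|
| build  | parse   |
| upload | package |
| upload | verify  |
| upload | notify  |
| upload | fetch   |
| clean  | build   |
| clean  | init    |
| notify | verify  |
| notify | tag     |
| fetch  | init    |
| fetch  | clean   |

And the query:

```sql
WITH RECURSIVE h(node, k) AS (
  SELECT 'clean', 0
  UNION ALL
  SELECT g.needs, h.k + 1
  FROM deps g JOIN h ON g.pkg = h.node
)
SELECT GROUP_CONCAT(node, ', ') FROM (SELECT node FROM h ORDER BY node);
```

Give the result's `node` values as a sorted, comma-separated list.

Base: (clean, k=0).
Iteration 1: edges from {clean} -> (build, k=1), (init, k=1).
Iteration 2: edges from {build,init} -> (parse, k=2).
Iteration 3: no outgoing edges from {parse}; recursion stops.

build, clean, init, parse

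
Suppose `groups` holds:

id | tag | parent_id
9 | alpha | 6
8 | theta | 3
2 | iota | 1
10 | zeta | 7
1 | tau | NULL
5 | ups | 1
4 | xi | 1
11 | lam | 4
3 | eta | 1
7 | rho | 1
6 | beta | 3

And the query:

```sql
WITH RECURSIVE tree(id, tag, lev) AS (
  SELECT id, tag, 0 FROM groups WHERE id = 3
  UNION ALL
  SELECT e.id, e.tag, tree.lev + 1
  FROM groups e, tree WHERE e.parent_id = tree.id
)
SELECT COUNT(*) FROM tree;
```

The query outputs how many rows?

4

Base: id=3 (eta) at lev 0.
Iteration 1: rows with parent_id in {3} -> beta (id 6, lev 1), theta (id 8, lev 1).
Iteration 2: rows with parent_id in {6,8} -> alpha (id 9, lev 2).
Iteration 3: no rows with parent_id in {9}; recursion stops.
Total rows emitted: 4.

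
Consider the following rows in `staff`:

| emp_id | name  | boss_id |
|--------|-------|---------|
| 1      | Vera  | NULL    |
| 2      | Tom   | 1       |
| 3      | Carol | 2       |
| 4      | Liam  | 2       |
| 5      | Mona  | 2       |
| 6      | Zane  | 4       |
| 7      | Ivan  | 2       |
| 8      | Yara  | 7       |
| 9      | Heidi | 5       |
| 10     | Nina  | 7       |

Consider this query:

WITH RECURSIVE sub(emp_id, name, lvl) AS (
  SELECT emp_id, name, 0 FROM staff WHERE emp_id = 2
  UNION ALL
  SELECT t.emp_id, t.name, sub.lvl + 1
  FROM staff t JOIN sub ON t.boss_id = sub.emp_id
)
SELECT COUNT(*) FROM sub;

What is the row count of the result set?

9

Base: emp_id=2 (Tom) at lvl 0.
Iteration 1: rows with boss_id in {2} -> Carol (id 3, lvl 1), Liam (id 4, lvl 1), Mona (id 5, lvl 1), Ivan (id 7, lvl 1).
Iteration 2: rows with boss_id in {3,4,5,7} -> Zane (id 6, lvl 2), Yara (id 8, lvl 2), Heidi (id 9, lvl 2), Nina (id 10, lvl 2).
Iteration 3: no rows with boss_id in {6,8,9,10}; recursion stops.
Total rows emitted: 9.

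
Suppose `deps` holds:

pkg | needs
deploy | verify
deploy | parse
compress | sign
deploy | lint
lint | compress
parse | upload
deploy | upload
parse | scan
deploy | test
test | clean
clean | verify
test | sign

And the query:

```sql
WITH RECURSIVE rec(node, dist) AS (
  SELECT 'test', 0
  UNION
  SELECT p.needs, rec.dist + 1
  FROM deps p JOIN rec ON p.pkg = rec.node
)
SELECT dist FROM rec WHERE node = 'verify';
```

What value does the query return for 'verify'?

Base: (test, dist=0).
Iteration 1: edges from {test} -> (clean, dist=1), (sign, dist=1).
Iteration 2: edges from {clean,sign} -> (verify, dist=2).
Iteration 3: no outgoing edges from {verify}; recursion stops.

2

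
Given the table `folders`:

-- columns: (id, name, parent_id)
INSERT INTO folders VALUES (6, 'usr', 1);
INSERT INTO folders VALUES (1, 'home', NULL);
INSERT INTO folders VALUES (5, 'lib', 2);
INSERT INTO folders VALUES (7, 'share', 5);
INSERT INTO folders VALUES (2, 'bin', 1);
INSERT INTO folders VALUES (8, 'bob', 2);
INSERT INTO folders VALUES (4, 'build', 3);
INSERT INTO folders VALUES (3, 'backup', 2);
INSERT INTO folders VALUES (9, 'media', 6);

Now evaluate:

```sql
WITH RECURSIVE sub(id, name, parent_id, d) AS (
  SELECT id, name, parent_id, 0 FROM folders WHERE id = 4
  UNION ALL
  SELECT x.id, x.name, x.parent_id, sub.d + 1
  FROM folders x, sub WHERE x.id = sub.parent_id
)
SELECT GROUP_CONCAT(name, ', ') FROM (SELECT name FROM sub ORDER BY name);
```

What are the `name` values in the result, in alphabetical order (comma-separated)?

backup, bin, build, home

Base: id=4 (build), parent_id=3, d 0.
Iteration 1: join on id=3 -> backup (id 3, parent_id=2, d 1).
Iteration 2: join on id=2 -> bin (id 2, parent_id=1, d 2).
Iteration 3: join on id=1 -> home (id 1, parent_id=NULL, d 3).
Iteration 4: parent_id is NULL; no match; recursion stops.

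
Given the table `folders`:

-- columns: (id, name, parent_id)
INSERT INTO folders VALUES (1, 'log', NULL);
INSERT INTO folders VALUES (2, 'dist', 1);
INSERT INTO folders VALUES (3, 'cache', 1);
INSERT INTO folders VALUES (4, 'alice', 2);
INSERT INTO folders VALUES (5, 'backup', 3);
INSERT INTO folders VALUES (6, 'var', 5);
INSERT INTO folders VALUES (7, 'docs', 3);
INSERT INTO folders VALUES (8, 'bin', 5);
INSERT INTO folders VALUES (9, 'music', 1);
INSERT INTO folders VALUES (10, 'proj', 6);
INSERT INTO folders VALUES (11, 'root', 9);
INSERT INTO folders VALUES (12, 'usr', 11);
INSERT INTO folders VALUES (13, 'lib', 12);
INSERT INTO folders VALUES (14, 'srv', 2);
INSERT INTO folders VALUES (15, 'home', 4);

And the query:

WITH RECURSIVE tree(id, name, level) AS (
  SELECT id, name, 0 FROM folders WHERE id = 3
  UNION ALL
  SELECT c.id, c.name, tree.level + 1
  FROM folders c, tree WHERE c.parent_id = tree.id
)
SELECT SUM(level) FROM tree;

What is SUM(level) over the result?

9

Base: id=3 (cache) at level 0.
Iteration 1: rows with parent_id in {3} -> backup (id 5, level 1), docs (id 7, level 1).
Iteration 2: rows with parent_id in {5,7} -> var (id 6, level 2), bin (id 8, level 2).
Iteration 3: rows with parent_id in {6,8} -> proj (id 10, level 3).
Iteration 4: no rows with parent_id in {10}; recursion stops.
SUM(level) = 0 + 1 + 1 + 2 + 2 + 3 = 9.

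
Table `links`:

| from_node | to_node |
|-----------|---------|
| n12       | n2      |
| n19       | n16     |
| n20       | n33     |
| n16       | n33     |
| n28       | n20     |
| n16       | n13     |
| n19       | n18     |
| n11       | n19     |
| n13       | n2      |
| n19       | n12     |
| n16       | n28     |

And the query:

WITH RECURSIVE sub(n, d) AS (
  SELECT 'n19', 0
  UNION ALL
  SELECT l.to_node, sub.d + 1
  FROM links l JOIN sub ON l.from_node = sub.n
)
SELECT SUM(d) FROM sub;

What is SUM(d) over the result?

Base: (n19, d=0).
Iteration 1: edges from {n19} -> (n12, d=1), (n16, d=1), (n18, d=1).
Iteration 2: edges from {n12,n16,n18} -> (n13, d=2), (n2, d=2), (n28, d=2), (n33, d=2).
Iteration 3: edges from {n13,n2,n28,n33} -> (n2, d=3), (n20, d=3).
Iteration 4: edges from {n2,n20} -> (n33, d=4).
Iteration 5: no outgoing edges from {n33}; recursion stops.
SUM(d) = 0 + 1 + 1 + 1 + 2 + 2 + 2 + 2 + 3 + 3 + 4 = 21.

21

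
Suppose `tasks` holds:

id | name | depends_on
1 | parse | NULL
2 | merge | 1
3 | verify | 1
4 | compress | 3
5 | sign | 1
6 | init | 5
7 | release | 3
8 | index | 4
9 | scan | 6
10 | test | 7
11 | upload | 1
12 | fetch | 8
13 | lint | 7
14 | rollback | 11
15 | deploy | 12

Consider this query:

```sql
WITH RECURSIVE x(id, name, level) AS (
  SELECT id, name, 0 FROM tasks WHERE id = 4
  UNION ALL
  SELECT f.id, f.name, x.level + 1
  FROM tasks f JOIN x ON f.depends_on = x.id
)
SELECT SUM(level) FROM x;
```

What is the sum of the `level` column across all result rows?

6

Base: id=4 (compress) at level 0.
Iteration 1: rows with depends_on in {4} -> index (id 8, level 1).
Iteration 2: rows with depends_on in {8} -> fetch (id 12, level 2).
Iteration 3: rows with depends_on in {12} -> deploy (id 15, level 3).
Iteration 4: no rows with depends_on in {15}; recursion stops.
SUM(level) = 0 + 1 + 2 + 3 = 6.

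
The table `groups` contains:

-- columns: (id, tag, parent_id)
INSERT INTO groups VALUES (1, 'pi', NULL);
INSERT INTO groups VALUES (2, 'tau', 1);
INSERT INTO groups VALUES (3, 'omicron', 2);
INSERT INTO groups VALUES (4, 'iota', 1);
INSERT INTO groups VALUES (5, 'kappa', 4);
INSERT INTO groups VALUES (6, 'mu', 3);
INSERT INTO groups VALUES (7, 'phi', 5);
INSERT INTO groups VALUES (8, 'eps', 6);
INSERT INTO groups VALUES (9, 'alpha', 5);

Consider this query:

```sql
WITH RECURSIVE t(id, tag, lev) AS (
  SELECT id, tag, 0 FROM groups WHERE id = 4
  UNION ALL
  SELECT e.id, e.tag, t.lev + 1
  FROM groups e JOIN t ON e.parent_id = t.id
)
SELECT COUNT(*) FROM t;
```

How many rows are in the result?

4

Base: id=4 (iota) at lev 0.
Iteration 1: rows with parent_id in {4} -> kappa (id 5, lev 1).
Iteration 2: rows with parent_id in {5} -> phi (id 7, lev 2), alpha (id 9, lev 2).
Iteration 3: no rows with parent_id in {7,9}; recursion stops.
Total rows emitted: 4.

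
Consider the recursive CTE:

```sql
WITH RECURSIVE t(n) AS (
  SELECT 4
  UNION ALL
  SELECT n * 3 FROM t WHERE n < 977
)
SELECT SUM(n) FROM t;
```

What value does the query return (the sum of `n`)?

4372

Base: n=4.
Iteration 1: 4 < 977 holds -> n = 4 * 3 = 12.
Iteration 2: 12 < 977 holds -> n = 12 * 3 = 36.
Iteration 3: 36 < 977 holds -> n = 36 * 3 = 108.
Iteration 4: 108 < 977 holds -> n = 108 * 3 = 324.
Iteration 5: 324 < 977 holds -> n = 324 * 3 = 972.
Iteration 6: 972 < 977 holds -> n = 972 * 3 = 2916.
Iteration 7: 2916 < 977 fails; recursion stops.
SUM(n) = 4 + 12 + 36 + 108 + 324 + 972 + 2916 = 4372.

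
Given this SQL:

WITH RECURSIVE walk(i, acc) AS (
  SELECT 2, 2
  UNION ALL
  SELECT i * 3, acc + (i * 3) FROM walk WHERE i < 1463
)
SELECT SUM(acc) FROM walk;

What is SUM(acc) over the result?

Base: i=2, acc=2.
Iteration 1: 2 < 1463 holds -> i = 2 * 3 = 6, acc = 2 + 6 = 8.
Iteration 2: 6 < 1463 holds -> i = 6 * 3 = 18, acc = 8 + 18 = 26.
Iteration 3: 18 < 1463 holds -> i = 18 * 3 = 54, acc = 26 + 54 = 80.
Iteration 4: 54 < 1463 holds -> i = 54 * 3 = 162, acc = 80 + 162 = 242.
Iteration 5: 162 < 1463 holds -> i = 162 * 3 = 486, acc = 242 + 486 = 728.
Iteration 6: 486 < 1463 holds -> i = 486 * 3 = 1458, acc = 728 + 1458 = 2186.
Iteration 7: 1458 < 1463 holds -> i = 1458 * 3 = 4374, acc = 2186 + 4374 = 6560.
Iteration 8: 4374 < 1463 fails; recursion stops.
SUM(acc) = 2 + 8 + 26 + 80 + 242 + 728 + 2186 + 6560 = 9832.

9832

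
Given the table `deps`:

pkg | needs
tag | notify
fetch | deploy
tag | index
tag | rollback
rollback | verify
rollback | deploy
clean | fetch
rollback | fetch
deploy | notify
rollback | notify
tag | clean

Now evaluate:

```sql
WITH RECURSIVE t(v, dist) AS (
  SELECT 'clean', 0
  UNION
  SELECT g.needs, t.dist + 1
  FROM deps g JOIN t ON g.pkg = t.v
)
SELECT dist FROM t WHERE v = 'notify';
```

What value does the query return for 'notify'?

Base: (clean, dist=0).
Iteration 1: edges from {clean} -> (fetch, dist=1).
Iteration 2: edges from {fetch} -> (deploy, dist=2).
Iteration 3: edges from {deploy} -> (notify, dist=3).
Iteration 4: no outgoing edges from {notify}; recursion stops.

3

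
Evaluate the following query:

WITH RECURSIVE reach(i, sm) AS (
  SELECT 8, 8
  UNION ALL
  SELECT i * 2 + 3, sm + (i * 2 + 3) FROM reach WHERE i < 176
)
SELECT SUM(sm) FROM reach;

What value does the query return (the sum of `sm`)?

Base: i=8, sm=8.
Iteration 1: 8 < 176 holds -> i = 8 * 2 + 3 = 19, sm = 8 + 19 = 27.
Iteration 2: 19 < 176 holds -> i = 19 * 2 + 3 = 41, sm = 27 + 41 = 68.
Iteration 3: 41 < 176 holds -> i = 41 * 2 + 3 = 85, sm = 68 + 85 = 153.
Iteration 4: 85 < 176 holds -> i = 85 * 2 + 3 = 173, sm = 153 + 173 = 326.
Iteration 5: 173 < 176 holds -> i = 173 * 2 + 3 = 349, sm = 326 + 349 = 675.
Iteration 6: 349 < 176 fails; recursion stops.
SUM(sm) = 8 + 27 + 68 + 153 + 326 + 675 = 1257.

1257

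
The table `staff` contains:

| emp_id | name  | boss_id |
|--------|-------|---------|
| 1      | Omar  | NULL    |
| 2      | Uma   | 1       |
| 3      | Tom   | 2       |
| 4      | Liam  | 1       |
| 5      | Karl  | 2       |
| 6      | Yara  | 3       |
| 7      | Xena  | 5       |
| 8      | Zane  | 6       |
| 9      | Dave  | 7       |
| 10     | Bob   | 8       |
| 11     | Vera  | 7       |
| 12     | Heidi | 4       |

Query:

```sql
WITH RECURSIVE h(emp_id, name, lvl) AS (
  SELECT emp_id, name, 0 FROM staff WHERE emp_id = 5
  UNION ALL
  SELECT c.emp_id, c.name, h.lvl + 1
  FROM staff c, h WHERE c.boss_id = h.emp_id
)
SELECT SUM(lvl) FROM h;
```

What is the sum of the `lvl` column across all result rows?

Base: emp_id=5 (Karl) at lvl 0.
Iteration 1: rows with boss_id in {5} -> Xena (id 7, lvl 1).
Iteration 2: rows with boss_id in {7} -> Dave (id 9, lvl 2), Vera (id 11, lvl 2).
Iteration 3: no rows with boss_id in {9,11}; recursion stops.
SUM(lvl) = 0 + 1 + 2 + 2 = 5.

5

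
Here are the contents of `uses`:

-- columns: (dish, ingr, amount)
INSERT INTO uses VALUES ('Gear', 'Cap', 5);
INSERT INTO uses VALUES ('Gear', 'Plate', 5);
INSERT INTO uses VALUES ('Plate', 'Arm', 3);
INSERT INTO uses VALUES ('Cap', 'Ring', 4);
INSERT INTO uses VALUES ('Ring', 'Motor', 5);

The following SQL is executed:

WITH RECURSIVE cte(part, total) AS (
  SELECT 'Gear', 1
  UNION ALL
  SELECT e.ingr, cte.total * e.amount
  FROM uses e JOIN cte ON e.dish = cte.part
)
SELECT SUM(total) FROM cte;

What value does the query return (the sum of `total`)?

Base: (Gear, total=1).
Iteration 1: components of {Gear} -> Cap = 1*5 = 5, Plate = 1*5 = 5.
Iteration 2: components of {Cap,Plate} -> Arm = 5*3 = 15, Ring = 5*4 = 20.
Iteration 3: components of {Arm,Ring} -> Motor = 20*5 = 100.
Iteration 4: no further components; recursion stops.
SUM(total) = 1 + 5 + 5 + 20 + 15 + 100 = 146.

146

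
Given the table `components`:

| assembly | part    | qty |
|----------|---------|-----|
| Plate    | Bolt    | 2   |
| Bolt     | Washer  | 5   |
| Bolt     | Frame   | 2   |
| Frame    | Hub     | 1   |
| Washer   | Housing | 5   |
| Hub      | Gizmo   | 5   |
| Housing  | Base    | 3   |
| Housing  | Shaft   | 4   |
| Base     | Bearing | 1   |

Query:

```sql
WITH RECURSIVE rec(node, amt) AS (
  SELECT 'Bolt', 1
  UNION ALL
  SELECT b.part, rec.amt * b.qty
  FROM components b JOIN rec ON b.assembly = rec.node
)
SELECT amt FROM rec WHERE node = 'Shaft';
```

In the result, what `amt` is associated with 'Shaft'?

Base: (Bolt, amt=1).
Iteration 1: components of {Bolt} -> Frame = 1*2 = 2, Washer = 1*5 = 5.
Iteration 2: components of {Frame,Washer} -> Housing = 5*5 = 25, Hub = 2*1 = 2.
Iteration 3: components of {Housing,Hub} -> Base = 25*3 = 75, Gizmo = 2*5 = 10, Shaft = 25*4 = 100.
Iteration 4: components of {Base,Gizmo,Shaft} -> Bearing = 75*1 = 75.
Iteration 5: no further components; recursion stops.

100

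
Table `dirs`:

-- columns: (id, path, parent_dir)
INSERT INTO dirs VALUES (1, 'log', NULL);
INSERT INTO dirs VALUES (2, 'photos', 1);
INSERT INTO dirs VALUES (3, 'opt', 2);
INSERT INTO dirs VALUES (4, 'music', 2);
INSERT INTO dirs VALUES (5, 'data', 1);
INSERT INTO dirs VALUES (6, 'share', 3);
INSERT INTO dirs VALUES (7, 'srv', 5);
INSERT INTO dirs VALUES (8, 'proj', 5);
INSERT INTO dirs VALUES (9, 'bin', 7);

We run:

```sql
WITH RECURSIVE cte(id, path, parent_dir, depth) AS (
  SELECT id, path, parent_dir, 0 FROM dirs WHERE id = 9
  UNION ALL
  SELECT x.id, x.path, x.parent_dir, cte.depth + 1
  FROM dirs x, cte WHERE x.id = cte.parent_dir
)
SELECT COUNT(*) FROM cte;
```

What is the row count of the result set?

4

Base: id=9 (bin), parent_dir=7, depth 0.
Iteration 1: join on id=7 -> srv (id 7, parent_dir=5, depth 1).
Iteration 2: join on id=5 -> data (id 5, parent_dir=1, depth 2).
Iteration 3: join on id=1 -> log (id 1, parent_dir=NULL, depth 3).
Iteration 4: parent_dir is NULL; no match; recursion stops.
Total rows emitted: 4.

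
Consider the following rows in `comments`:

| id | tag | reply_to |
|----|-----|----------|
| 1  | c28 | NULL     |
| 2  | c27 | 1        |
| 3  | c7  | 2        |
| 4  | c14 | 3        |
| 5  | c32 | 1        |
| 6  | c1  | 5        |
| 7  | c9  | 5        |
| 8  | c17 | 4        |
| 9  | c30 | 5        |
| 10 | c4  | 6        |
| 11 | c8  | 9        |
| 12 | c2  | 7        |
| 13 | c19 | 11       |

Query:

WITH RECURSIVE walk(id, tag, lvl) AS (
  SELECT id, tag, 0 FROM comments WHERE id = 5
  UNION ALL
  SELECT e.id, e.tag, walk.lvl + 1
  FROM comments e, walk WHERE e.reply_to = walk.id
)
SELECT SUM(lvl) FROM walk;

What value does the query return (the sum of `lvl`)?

Base: id=5 (c32) at lvl 0.
Iteration 1: rows with reply_to in {5} -> c1 (id 6, lvl 1), c9 (id 7, lvl 1), c30 (id 9, lvl 1).
Iteration 2: rows with reply_to in {6,7,9} -> c4 (id 10, lvl 2), c8 (id 11, lvl 2), c2 (id 12, lvl 2).
Iteration 3: rows with reply_to in {10,11,12} -> c19 (id 13, lvl 3).
Iteration 4: no rows with reply_to in {13}; recursion stops.
SUM(lvl) = 0 + 1 + 1 + 1 + 2 + 2 + 2 + 3 = 12.

12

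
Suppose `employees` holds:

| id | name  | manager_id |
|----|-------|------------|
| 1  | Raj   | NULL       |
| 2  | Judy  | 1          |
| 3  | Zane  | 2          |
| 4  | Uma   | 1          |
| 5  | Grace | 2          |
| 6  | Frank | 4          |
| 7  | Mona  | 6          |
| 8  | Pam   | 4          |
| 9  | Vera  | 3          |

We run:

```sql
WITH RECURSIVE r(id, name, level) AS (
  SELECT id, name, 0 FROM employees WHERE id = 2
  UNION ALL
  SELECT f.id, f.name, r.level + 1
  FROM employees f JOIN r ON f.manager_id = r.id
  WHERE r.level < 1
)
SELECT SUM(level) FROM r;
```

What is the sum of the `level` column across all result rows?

Base: id=2 (Judy) at level 0.
Iteration 1: rows with manager_id in {2} -> Zane (id 3, level 1), Grace (id 5, level 1).
Iteration 2: level < 1 fails for all current rows; recursion stops.
SUM(level) = 0 + 1 + 1 = 2.

2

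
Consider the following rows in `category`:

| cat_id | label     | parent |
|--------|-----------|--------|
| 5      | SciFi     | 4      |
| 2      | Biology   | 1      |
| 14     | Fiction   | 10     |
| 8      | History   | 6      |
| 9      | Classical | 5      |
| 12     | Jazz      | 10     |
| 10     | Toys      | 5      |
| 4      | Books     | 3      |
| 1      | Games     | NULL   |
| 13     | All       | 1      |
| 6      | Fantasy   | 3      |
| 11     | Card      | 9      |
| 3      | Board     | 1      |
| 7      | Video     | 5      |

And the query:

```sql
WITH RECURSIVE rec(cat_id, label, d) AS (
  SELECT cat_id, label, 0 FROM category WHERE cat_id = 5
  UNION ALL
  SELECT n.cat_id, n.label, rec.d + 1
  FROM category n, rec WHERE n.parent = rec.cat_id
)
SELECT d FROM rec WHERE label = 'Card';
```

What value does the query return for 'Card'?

2

Base: cat_id=5 (SciFi) at d 0.
Iteration 1: rows with parent in {5} -> Video (id 7, d 1), Classical (id 9, d 1), Toys (id 10, d 1).
Iteration 2: rows with parent in {7,9,10} -> Card (id 11, d 2), Jazz (id 12, d 2), Fiction (id 14, d 2).
Iteration 3: no rows with parent in {11,12,14}; recursion stops.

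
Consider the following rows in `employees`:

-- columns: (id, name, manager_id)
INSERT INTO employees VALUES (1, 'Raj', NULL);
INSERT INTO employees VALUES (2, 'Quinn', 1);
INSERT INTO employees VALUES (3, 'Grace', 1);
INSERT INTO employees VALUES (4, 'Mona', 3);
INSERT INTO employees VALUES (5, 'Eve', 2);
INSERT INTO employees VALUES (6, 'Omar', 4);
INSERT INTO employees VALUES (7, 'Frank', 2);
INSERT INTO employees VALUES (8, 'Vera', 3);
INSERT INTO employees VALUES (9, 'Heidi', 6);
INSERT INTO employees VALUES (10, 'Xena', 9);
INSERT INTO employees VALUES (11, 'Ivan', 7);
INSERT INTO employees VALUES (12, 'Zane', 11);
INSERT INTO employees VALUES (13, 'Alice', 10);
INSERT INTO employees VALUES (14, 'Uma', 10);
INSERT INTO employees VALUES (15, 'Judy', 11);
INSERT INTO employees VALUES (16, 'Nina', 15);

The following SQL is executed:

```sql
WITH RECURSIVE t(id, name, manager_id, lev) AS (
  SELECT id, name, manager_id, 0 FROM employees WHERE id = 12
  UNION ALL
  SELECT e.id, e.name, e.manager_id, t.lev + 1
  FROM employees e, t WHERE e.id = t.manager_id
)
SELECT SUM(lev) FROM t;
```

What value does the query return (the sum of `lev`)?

10

Base: id=12 (Zane), manager_id=11, lev 0.
Iteration 1: join on id=11 -> Ivan (id 11, manager_id=7, lev 1).
Iteration 2: join on id=7 -> Frank (id 7, manager_id=2, lev 2).
Iteration 3: join on id=2 -> Quinn (id 2, manager_id=1, lev 3).
Iteration 4: join on id=1 -> Raj (id 1, manager_id=NULL, lev 4).
Iteration 5: manager_id is NULL; no match; recursion stops.
SUM(lev) = 0 + 1 + 2 + 3 + 4 = 10.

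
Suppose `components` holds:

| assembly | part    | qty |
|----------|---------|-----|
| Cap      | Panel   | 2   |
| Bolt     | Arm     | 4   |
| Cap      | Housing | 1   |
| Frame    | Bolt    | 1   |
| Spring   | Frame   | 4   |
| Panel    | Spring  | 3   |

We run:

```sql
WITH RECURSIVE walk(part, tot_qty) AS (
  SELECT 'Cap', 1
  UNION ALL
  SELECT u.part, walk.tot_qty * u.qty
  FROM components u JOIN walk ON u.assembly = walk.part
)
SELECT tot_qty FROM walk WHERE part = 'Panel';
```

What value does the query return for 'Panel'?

Base: (Cap, tot_qty=1).
Iteration 1: components of {Cap} -> Housing = 1*1 = 1, Panel = 1*2 = 2.
Iteration 2: components of {Housing,Panel} -> Spring = 2*3 = 6.
Iteration 3: components of {Spring} -> Frame = 6*4 = 24.
Iteration 4: components of {Frame} -> Bolt = 24*1 = 24.
Iteration 5: components of {Bolt} -> Arm = 24*4 = 96.
Iteration 6: no further components; recursion stops.

2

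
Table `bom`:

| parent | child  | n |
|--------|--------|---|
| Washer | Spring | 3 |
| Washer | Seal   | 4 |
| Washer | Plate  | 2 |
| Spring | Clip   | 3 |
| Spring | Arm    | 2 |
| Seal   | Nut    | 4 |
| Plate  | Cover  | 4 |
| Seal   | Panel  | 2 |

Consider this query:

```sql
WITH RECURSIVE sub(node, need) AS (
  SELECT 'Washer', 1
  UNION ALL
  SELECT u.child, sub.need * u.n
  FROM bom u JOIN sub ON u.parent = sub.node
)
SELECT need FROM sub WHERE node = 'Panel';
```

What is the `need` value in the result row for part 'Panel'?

Base: (Washer, need=1).
Iteration 1: components of {Washer} -> Plate = 1*2 = 2, Seal = 1*4 = 4, Spring = 1*3 = 3.
Iteration 2: components of {Plate,Seal,Spring} -> Arm = 3*2 = 6, Clip = 3*3 = 9, Cover = 2*4 = 8, Nut = 4*4 = 16, Panel = 4*2 = 8.
Iteration 3: no further components; recursion stops.

8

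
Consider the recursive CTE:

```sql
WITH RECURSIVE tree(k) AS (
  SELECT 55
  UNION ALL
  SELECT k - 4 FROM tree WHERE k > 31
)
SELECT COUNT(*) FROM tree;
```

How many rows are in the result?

Base: k=55.
Iteration 1: 55 > 31 holds -> k = 55 - 4 = 51.
Iteration 2: 51 > 31 holds -> k = 51 - 4 = 47.
Iteration 3: 47 > 31 holds -> k = 47 - 4 = 43.
Iteration 4: 43 > 31 holds -> k = 43 - 4 = 39.
Iteration 5: 39 > 31 holds -> k = 39 - 4 = 35.
Iteration 6: 35 > 31 holds -> k = 35 - 4 = 31.
Iteration 7: 31 > 31 fails; recursion stops.
Total rows emitted: 7.

7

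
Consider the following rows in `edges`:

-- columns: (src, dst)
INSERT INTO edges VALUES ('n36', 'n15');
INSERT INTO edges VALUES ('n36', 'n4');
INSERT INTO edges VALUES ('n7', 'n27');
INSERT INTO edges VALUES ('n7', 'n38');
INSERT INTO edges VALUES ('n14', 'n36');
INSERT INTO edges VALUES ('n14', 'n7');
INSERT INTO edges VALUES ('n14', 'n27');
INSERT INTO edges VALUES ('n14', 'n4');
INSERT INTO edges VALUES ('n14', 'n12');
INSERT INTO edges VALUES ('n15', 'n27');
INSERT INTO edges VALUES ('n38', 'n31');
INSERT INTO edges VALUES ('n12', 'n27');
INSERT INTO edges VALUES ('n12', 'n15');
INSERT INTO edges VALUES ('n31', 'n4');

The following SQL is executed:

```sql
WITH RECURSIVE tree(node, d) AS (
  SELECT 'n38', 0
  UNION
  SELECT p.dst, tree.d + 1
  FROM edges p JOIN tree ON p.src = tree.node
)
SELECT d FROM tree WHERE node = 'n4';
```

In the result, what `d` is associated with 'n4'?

Base: (n38, d=0).
Iteration 1: edges from {n38} -> (n31, d=1).
Iteration 2: edges from {n31} -> (n4, d=2).
Iteration 3: no outgoing edges from {n4}; recursion stops.

2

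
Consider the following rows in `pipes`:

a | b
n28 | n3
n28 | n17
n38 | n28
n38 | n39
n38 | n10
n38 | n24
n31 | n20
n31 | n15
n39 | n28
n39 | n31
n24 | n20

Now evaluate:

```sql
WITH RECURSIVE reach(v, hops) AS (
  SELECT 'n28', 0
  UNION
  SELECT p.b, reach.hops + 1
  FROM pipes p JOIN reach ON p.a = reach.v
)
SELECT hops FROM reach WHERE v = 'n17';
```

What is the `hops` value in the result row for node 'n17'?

1

Base: (n28, hops=0).
Iteration 1: edges from {n28} -> (n17, hops=1), (n3, hops=1).
Iteration 2: no outgoing edges from {n17,n3}; recursion stops.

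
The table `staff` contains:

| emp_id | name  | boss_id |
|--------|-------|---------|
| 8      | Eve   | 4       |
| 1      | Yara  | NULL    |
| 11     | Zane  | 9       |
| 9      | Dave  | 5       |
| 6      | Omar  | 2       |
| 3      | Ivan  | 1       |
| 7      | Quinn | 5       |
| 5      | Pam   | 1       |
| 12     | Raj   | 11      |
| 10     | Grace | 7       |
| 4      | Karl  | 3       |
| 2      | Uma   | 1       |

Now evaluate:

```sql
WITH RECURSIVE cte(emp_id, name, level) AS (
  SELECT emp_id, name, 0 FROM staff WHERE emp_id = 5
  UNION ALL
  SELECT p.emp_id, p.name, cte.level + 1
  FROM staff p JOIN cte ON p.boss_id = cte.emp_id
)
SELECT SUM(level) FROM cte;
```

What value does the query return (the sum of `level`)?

9

Base: emp_id=5 (Pam) at level 0.
Iteration 1: rows with boss_id in {5} -> Quinn (id 7, level 1), Dave (id 9, level 1).
Iteration 2: rows with boss_id in {7,9} -> Grace (id 10, level 2), Zane (id 11, level 2).
Iteration 3: rows with boss_id in {10,11} -> Raj (id 12, level 3).
Iteration 4: no rows with boss_id in {12}; recursion stops.
SUM(level) = 0 + 1 + 1 + 2 + 2 + 3 = 9.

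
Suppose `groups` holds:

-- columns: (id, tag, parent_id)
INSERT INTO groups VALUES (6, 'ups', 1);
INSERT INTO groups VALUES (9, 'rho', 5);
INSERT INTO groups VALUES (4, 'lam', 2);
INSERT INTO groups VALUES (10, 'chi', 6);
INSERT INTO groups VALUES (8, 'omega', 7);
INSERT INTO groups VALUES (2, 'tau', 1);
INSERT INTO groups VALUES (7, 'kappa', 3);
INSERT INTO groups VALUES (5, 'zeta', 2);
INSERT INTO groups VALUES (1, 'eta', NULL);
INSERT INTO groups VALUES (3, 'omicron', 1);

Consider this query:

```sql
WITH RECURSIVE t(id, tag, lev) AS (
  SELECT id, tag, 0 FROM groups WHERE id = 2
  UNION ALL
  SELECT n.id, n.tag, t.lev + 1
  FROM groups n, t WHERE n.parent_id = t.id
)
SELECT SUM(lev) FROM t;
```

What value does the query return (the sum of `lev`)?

4

Base: id=2 (tau) at lev 0.
Iteration 1: rows with parent_id in {2} -> lam (id 4, lev 1), zeta (id 5, lev 1).
Iteration 2: rows with parent_id in {4,5} -> rho (id 9, lev 2).
Iteration 3: no rows with parent_id in {9}; recursion stops.
SUM(lev) = 0 + 1 + 1 + 2 = 4.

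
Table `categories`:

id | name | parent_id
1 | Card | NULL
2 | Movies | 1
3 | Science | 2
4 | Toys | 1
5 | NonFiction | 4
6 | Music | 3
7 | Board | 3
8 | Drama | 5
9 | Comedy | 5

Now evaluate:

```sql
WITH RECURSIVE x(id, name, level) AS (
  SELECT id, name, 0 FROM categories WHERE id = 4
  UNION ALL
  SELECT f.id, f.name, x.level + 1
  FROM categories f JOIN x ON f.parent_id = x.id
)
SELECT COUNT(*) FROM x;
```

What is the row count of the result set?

4

Base: id=4 (Toys) at level 0.
Iteration 1: rows with parent_id in {4} -> NonFiction (id 5, level 1).
Iteration 2: rows with parent_id in {5} -> Drama (id 8, level 2), Comedy (id 9, level 2).
Iteration 3: no rows with parent_id in {8,9}; recursion stops.
Total rows emitted: 4.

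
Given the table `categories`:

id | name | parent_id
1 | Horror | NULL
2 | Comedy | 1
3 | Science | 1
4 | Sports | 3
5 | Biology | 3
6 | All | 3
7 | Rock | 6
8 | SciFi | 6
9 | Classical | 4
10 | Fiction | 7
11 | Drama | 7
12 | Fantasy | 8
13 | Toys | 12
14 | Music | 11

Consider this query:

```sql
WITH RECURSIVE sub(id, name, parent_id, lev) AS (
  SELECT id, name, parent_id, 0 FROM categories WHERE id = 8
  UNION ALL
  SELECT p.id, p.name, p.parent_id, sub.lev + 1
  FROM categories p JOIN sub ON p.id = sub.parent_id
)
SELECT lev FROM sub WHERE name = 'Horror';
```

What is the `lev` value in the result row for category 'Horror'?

3

Base: id=8 (SciFi), parent_id=6, lev 0.
Iteration 1: join on id=6 -> All (id 6, parent_id=3, lev 1).
Iteration 2: join on id=3 -> Science (id 3, parent_id=1, lev 2).
Iteration 3: join on id=1 -> Horror (id 1, parent_id=NULL, lev 3).
Iteration 4: parent_id is NULL; no match; recursion stops.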